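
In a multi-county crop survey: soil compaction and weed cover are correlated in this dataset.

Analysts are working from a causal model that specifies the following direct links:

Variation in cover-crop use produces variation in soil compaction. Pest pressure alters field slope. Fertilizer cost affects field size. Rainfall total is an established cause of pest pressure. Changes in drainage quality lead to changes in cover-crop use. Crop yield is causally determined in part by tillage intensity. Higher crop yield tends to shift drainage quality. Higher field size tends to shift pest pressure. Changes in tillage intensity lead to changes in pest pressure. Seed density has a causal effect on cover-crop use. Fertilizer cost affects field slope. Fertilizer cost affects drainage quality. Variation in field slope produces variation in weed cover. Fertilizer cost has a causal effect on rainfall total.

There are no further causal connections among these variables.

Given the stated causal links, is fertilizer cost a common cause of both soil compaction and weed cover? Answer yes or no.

Fertilizer cost has a causal path to soil compaction (fertilizer cost → drainage quality → cover-crop use → soil compaction) and to weed cover (fertilizer cost → field slope → weed cover), so it is a common cause of both — a confounder.

yes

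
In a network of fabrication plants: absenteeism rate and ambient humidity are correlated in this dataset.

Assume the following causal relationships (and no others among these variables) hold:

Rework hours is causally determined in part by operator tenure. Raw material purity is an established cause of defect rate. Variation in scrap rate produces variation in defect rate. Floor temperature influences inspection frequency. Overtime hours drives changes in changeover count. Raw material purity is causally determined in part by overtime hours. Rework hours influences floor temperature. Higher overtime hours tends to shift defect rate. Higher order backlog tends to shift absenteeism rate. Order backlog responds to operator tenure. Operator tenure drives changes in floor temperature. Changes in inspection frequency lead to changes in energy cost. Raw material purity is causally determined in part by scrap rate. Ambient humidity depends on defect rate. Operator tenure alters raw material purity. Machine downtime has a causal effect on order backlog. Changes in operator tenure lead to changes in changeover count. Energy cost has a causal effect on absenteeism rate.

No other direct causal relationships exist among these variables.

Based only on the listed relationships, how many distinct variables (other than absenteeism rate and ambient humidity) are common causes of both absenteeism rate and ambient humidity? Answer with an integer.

The common causes are: operator tenure (to absenteeism rate via operator tenure → order backlog → absenteeism rate; to ambient humidity via operator tenure → raw material purity → defect rate → ambient humidity).
Every other variable lacks a causal path to at least one of absenteeism rate and ambient humidity.

1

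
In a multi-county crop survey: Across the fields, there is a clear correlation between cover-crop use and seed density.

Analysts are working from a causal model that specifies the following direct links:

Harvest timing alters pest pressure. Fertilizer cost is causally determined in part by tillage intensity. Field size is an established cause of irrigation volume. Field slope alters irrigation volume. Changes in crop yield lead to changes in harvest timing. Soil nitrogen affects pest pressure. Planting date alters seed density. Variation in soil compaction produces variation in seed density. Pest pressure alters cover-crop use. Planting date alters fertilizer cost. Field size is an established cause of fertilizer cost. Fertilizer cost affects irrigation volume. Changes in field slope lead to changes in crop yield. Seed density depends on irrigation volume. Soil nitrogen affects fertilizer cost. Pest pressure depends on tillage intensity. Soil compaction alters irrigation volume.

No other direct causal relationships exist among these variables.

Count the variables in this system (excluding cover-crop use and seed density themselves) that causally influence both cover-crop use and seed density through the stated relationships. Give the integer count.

The common causes are: field slope (to cover-crop use via field slope → crop yield → harvest timing → pest pressure → cover-crop use; to seed density via field slope → irrigation volume → seed density); soil nitrogen (to cover-crop use via soil nitrogen → pest pressure → cover-crop use; to seed density via soil nitrogen → fertilizer cost → irrigation volume → seed density); tillage intensity (to cover-crop use via tillage intensity → pest pressure → cover-crop use; to seed density via tillage intensity → fertilizer cost → irrigation volume → seed density).
Every other variable lacks a causal path to at least one of cover-crop use and seed density.

3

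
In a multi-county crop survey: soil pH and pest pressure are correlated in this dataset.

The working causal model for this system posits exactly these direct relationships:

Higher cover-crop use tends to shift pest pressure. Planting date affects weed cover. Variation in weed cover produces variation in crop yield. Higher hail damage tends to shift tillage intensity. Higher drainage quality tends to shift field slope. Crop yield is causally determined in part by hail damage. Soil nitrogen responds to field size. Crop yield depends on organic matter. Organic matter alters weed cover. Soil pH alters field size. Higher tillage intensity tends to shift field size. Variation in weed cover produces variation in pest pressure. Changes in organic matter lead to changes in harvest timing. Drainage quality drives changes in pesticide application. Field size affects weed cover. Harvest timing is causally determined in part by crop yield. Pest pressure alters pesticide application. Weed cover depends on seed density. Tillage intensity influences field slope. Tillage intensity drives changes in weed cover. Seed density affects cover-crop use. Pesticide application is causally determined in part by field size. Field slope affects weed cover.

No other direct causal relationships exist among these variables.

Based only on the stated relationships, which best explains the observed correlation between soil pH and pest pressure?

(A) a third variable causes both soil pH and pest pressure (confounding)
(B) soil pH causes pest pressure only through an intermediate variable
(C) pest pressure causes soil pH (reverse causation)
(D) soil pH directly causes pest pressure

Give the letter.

Soil pH reaches pest pressure through soil pH → field size → weed cover → pest pressure — an indirect causal chain with no direct soil pH → pest pressure link. No variable causes both soil pH and pest pressure, so confounding is ruled out; the effect is mediated.

B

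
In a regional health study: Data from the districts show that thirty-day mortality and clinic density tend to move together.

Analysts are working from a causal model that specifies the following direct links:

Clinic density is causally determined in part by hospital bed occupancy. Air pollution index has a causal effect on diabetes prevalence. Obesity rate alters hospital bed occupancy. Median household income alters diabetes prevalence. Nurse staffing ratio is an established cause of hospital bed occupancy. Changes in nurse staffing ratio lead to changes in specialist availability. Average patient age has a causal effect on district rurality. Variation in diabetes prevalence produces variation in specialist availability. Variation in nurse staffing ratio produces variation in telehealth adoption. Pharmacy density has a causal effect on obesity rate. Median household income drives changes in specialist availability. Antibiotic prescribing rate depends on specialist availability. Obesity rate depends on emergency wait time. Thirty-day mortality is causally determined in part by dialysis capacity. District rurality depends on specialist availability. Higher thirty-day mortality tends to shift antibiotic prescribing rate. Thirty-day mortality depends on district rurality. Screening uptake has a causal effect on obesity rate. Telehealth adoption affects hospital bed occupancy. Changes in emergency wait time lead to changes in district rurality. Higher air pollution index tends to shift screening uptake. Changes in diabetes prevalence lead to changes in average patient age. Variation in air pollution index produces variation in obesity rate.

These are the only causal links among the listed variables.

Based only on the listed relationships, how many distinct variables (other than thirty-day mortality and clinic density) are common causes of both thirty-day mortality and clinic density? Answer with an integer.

3

The common causes are: air pollution index (to thirty-day mortality via air pollution index → diabetes prevalence → specialist availability → district rurality → thirty-day mortality; to clinic density via air pollution index → obesity rate → hospital bed occupancy → clinic density); emergency wait time (to thirty-day mortality via emergency wait time → district rurality → thirty-day mortality; to clinic density via emergency wait time → obesity rate → hospital bed occupancy → clinic density); nurse staffing ratio (to thirty-day mortality via nurse staffing ratio → specialist availability → district rurality → thirty-day mortality; to clinic density via nurse staffing ratio → hospital bed occupancy → clinic density).
Every other variable lacks a causal path to at least one of thirty-day mortality and clinic density.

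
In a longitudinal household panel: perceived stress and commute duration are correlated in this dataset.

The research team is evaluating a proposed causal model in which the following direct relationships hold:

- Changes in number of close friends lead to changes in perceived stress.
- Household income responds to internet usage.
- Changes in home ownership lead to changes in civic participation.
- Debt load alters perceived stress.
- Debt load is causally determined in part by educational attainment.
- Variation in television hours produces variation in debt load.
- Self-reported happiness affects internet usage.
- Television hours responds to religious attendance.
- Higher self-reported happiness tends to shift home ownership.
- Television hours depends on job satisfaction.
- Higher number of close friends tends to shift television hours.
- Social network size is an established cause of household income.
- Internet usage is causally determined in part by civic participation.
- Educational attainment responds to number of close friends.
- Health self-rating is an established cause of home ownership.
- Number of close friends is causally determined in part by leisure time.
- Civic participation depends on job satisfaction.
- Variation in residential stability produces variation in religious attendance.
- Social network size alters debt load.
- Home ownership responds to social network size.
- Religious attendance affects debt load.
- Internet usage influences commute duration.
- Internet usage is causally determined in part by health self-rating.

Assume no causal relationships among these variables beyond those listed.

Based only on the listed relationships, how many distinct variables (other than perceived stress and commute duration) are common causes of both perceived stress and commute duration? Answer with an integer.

2

The common causes are: job satisfaction (to perceived stress via job satisfaction → television hours → debt load → perceived stress; to commute duration via job satisfaction → civic participation → internet usage → commute duration); social network size (to perceived stress via social network size → debt load → perceived stress; to commute duration via social network size → home ownership → civic participation → internet usage → commute duration).
Every other variable lacks a causal path to at least one of perceived stress and commute duration.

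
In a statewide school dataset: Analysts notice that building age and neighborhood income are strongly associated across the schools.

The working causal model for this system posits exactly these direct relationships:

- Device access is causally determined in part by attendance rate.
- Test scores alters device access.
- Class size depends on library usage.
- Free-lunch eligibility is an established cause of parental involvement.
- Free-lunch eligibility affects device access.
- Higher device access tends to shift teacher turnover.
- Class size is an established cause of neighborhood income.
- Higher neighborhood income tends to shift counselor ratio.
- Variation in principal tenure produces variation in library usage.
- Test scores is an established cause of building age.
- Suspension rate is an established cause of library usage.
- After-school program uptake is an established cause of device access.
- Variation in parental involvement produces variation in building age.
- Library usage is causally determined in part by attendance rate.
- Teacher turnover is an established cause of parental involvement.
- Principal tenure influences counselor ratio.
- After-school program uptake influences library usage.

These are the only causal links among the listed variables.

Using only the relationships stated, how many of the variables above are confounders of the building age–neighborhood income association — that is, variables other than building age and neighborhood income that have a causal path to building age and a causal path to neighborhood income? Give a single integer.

The common causes are: after-school program uptake (to building age via after-school program uptake → device access → teacher turnover → parental involvement → building age; to neighborhood income via after-school program uptake → library usage → class size → neighborhood income); attendance rate (to building age via attendance rate → device access → teacher turnover → parental involvement → building age; to neighborhood income via attendance rate → library usage → class size → neighborhood income).
Every other variable lacks a causal path to at least one of building age and neighborhood income.

2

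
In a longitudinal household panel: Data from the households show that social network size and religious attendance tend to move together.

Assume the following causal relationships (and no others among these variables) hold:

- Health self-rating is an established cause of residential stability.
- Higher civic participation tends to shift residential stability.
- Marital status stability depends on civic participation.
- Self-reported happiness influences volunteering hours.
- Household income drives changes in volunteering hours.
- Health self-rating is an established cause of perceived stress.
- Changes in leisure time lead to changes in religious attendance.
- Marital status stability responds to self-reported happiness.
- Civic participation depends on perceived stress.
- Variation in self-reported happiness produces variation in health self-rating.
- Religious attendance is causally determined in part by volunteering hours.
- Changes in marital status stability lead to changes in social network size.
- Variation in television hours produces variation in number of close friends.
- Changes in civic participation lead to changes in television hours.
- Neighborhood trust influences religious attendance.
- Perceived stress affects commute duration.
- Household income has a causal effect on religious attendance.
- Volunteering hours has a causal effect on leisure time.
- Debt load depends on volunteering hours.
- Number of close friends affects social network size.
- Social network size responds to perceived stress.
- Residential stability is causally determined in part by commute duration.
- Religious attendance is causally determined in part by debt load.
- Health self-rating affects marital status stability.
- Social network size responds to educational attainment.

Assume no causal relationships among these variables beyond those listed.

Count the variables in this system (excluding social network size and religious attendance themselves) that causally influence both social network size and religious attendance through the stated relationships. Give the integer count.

The common causes are: self-reported happiness (to social network size via self-reported happiness → marital status stability → social network size; to religious attendance via self-reported happiness → volunteering hours → religious attendance).
Every other variable lacks a causal path to at least one of social network size and religious attendance.

1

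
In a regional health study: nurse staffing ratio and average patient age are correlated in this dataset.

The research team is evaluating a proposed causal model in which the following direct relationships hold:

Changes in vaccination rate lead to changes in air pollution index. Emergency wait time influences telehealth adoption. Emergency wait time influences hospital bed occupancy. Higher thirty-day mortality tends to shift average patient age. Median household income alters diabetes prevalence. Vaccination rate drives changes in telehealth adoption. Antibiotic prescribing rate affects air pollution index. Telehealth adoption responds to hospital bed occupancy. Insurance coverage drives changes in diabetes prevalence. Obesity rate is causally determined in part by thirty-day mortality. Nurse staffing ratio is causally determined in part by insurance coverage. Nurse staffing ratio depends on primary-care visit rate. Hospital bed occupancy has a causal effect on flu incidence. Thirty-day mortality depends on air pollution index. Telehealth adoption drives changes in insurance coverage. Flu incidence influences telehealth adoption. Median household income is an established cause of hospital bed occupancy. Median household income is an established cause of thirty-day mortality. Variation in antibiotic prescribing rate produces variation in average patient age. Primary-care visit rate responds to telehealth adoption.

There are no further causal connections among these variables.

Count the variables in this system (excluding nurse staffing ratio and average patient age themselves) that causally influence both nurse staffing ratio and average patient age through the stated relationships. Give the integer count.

2

The common causes are: median household income (to nurse staffing ratio via median household income → hospital bed occupancy → telehealth adoption → insurance coverage → nurse staffing ratio; to average patient age via median household income → thirty-day mortality → average patient age); vaccination rate (to nurse staffing ratio via vaccination rate → telehealth adoption → insurance coverage → nurse staffing ratio; to average patient age via vaccination rate → air pollution index → thirty-day mortality → average patient age).
Every other variable lacks a causal path to at least one of nurse staffing ratio and average patient age.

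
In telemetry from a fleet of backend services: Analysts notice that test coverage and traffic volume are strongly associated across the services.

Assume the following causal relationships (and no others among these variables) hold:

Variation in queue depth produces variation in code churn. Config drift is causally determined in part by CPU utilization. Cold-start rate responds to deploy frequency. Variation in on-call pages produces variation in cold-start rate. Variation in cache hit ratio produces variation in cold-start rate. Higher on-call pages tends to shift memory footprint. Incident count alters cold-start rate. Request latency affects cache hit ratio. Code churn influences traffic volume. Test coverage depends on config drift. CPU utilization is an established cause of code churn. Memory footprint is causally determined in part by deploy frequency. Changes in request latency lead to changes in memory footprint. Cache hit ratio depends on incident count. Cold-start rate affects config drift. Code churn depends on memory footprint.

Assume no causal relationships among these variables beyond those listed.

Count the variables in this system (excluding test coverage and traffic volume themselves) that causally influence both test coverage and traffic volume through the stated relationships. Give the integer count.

4

The common causes are: CPU utilization (to test coverage via CPU utilization → config drift → test coverage; to traffic volume via CPU utilization → code churn → traffic volume); deploy frequency (to test coverage via deploy frequency → cold-start rate → config drift → test coverage; to traffic volume via deploy frequency → memory footprint → code churn → traffic volume); on-call pages (to test coverage via on-call pages → cold-start rate → config drift → test coverage; to traffic volume via on-call pages → memory footprint → code churn → traffic volume); request latency (to test coverage via request latency → cache hit ratio → cold-start rate → config drift → test coverage; to traffic volume via request latency → memory footprint → code churn → traffic volume).
Every other variable lacks a causal path to at least one of test coverage and traffic volume.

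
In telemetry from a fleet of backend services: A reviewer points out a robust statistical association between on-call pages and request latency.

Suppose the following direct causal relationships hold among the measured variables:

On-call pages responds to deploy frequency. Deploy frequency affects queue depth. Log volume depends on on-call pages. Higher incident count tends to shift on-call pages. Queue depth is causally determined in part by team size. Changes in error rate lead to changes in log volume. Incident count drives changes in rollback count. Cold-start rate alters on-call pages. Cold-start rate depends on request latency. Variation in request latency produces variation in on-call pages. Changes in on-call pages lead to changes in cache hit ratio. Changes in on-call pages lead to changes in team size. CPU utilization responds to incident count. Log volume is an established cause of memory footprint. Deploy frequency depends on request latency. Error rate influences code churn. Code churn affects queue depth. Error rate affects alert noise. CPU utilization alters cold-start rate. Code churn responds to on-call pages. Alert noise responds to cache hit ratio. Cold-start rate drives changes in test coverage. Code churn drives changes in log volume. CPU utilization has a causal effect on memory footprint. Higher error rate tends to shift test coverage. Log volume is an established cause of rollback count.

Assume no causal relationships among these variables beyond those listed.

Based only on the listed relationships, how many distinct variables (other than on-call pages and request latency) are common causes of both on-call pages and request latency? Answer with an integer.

No listed variable has a causal path to both on-call pages and request latency, so there are no common causes.

0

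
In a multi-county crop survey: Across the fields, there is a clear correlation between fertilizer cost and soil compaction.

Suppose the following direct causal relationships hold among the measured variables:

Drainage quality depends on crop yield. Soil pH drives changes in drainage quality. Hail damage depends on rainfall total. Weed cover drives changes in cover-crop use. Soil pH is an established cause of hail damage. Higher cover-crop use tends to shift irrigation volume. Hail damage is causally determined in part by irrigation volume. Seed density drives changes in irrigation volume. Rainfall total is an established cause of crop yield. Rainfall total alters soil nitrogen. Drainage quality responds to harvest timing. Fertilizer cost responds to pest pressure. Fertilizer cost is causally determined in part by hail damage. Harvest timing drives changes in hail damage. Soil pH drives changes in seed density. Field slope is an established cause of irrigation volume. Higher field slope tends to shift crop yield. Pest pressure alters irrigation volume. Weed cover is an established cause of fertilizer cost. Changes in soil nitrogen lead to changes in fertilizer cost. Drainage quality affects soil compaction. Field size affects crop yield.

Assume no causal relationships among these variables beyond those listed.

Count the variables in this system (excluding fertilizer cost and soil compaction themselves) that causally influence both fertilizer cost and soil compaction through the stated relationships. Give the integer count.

4

The common causes are: field slope (to fertilizer cost via field slope → irrigation volume → hail damage → fertilizer cost; to soil compaction via field slope → crop yield → drainage quality → soil compaction); harvest timing (to fertilizer cost via harvest timing → hail damage → fertilizer cost; to soil compaction via harvest timing → drainage quality → soil compaction); rainfall total (to fertilizer cost via rainfall total → hail damage → fertilizer cost; to soil compaction via rainfall total → crop yield → drainage quality → soil compaction); soil pH (to fertilizer cost via soil pH → hail damage → fertilizer cost; to soil compaction via soil pH → drainage quality → soil compaction).
Every other variable lacks a causal path to at least one of fertilizer cost and soil compaction.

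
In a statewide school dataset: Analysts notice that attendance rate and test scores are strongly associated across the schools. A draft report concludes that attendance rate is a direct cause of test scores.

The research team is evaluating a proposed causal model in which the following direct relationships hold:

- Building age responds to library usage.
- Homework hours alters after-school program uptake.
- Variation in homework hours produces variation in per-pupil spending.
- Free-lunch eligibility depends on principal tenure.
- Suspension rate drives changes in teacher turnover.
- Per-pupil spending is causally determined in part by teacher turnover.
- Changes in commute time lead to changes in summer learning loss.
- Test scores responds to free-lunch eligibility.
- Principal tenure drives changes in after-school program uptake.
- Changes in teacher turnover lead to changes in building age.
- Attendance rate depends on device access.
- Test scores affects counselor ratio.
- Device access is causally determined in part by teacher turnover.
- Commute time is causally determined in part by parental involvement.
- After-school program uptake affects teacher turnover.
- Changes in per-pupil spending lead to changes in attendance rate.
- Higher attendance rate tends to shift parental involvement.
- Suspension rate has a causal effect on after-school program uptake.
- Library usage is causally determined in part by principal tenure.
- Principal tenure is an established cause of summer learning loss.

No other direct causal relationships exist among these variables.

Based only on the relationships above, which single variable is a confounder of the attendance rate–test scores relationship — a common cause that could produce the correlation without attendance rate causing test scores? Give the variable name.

Principal tenure has a causal path to attendance rate (principal tenure → after-school program uptake → teacher turnover → device access → attendance rate) and a separate causal path to test scores (principal tenure → free-lunch eligibility → test scores), so it is a common cause of both.
No stated relationship gives attendance rate a causal route to test scores, so the correlation is explained by the shared upstream cause rather than a direct effect.

principal tenure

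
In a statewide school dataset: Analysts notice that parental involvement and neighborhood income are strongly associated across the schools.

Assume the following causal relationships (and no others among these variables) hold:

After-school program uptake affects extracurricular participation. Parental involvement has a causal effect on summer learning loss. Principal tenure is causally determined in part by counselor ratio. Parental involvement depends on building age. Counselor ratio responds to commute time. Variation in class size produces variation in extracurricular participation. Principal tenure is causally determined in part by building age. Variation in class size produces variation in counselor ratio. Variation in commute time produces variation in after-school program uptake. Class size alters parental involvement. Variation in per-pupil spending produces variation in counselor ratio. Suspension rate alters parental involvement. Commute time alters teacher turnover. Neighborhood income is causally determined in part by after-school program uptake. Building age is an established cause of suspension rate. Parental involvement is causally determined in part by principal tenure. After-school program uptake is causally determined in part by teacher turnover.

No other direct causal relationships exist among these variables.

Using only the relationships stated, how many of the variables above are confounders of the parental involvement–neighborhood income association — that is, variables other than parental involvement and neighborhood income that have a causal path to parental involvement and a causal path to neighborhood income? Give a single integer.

The common causes are: commute time (to parental involvement via commute time → counselor ratio → principal tenure → parental involvement; to neighborhood income via commute time → after-school program uptake → neighborhood income).
Every other variable lacks a causal path to at least one of parental involvement and neighborhood income.

1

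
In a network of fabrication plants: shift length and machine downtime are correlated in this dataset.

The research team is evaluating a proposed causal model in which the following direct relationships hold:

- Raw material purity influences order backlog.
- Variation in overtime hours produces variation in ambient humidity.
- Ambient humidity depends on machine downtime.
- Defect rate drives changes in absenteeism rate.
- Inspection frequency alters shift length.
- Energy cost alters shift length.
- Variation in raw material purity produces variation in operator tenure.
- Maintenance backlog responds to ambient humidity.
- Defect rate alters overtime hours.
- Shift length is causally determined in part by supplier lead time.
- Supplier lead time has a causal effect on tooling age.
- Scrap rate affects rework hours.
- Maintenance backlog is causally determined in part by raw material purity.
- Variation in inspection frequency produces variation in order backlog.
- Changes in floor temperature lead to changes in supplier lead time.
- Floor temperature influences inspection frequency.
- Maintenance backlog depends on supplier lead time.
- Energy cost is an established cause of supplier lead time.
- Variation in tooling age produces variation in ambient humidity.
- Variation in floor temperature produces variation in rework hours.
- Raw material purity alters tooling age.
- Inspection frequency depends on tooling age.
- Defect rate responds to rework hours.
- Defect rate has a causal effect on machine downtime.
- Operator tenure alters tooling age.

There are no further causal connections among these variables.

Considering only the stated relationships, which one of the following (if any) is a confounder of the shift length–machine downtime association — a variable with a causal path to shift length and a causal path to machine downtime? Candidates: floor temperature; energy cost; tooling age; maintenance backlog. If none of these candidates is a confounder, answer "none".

Floor temperature causes shift length (floor temperature → supplier lead time → shift length) and also causes machine downtime (floor temperature → rework hours → defect rate → machine downtime); it is a common cause of both.
Each of the other candidates lacks a causal path to at least one of shift length and machine downtime, so they do not confound the relationship.

floor temperature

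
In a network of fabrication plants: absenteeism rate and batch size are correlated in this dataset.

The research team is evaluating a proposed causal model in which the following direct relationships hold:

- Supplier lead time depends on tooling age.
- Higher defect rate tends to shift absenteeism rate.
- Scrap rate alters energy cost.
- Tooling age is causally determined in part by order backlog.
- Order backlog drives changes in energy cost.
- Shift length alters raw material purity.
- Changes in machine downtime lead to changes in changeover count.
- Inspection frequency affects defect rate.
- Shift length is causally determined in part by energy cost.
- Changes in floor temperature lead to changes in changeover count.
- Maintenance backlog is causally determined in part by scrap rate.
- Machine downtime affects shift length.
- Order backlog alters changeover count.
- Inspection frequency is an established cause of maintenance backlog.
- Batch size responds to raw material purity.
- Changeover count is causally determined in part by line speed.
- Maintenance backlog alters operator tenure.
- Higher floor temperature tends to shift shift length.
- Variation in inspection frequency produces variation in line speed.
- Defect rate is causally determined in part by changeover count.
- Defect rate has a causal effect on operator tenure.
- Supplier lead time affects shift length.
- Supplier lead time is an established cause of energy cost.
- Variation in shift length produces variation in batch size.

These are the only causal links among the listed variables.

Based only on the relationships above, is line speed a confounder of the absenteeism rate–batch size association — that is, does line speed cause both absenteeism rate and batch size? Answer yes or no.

Line speed has no stated causal path to batch size. A confounder must cause both variables, so line speed does not qualify.

no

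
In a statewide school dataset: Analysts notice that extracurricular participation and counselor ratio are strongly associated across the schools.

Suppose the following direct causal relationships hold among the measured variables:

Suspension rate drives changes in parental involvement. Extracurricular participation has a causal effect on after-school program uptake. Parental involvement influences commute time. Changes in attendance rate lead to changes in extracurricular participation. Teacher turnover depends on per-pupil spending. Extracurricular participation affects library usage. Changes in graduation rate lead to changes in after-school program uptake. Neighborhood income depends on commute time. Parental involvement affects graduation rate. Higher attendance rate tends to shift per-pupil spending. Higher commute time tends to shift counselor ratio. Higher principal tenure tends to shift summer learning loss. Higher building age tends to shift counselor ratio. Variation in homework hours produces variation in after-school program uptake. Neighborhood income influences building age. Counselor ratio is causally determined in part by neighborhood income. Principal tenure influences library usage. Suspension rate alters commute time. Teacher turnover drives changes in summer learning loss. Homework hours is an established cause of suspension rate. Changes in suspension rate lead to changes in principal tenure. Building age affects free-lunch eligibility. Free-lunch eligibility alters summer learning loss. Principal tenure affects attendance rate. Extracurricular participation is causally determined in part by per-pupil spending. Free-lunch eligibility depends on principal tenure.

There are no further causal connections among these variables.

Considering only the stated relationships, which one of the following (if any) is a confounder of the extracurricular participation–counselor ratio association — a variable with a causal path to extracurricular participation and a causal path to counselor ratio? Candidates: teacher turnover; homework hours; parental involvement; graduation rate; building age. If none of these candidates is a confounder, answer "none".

homework hours

Homework hours causes extracurricular participation (homework hours → suspension rate → principal tenure → attendance rate → extracurricular participation) and also causes counselor ratio (homework hours → suspension rate → commute time → counselor ratio); it is a common cause of both.
Each of the other candidates lacks a causal path to at least one of extracurricular participation and counselor ratio, so they do not confound the relationship.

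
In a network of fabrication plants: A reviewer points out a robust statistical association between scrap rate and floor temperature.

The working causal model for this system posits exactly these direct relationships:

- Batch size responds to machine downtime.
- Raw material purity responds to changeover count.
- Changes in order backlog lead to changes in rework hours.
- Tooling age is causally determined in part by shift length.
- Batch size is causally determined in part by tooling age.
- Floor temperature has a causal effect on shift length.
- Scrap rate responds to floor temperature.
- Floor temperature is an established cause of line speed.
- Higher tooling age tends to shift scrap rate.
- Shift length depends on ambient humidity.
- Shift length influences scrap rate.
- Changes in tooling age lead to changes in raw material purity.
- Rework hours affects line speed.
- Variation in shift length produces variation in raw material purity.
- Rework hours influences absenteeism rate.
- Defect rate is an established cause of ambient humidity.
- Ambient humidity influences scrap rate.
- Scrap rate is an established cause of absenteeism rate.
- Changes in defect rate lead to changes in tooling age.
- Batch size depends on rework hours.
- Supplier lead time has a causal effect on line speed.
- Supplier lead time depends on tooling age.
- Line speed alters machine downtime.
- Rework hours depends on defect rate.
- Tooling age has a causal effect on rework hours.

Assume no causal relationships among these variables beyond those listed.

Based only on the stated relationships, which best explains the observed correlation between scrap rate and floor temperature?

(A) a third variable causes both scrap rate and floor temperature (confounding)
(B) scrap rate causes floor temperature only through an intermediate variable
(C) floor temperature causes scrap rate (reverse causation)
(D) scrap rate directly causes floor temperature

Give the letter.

C

The stated link runs floor temperature → scrap rate; scrap rate has no causal path to floor temperature. No variable causes both, so confounding is ruled out. The correlation reflects reverse causation.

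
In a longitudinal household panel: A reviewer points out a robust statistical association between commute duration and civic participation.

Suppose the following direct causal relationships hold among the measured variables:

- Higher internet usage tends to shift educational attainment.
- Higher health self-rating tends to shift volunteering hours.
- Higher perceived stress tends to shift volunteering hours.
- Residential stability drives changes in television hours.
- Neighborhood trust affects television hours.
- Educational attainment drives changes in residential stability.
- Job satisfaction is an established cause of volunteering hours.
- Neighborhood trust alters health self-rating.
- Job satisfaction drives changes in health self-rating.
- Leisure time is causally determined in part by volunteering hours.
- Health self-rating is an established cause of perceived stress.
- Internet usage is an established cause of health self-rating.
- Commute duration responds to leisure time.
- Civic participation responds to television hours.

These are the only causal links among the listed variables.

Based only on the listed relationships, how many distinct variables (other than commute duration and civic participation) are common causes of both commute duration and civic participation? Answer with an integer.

2

The common causes are: internet usage (to commute duration via internet usage → health self-rating → volunteering hours → leisure time → commute duration; to civic participation via internet usage → educational attainment → residential stability → television hours → civic participation); neighborhood trust (to commute duration via neighborhood trust → health self-rating → volunteering hours → leisure time → commute duration; to civic participation via neighborhood trust → television hours → civic participation).
Every other variable lacks a causal path to at least one of commute duration and civic participation.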